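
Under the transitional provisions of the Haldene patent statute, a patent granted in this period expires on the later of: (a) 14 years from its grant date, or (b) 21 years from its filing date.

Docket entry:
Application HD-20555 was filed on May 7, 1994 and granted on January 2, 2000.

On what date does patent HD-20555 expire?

(a) grant + 14 years → 2 January 2014.
(b) filing + 21 years → 7 May 2015.
Later of the two: 7 May 2015.

2015-05-07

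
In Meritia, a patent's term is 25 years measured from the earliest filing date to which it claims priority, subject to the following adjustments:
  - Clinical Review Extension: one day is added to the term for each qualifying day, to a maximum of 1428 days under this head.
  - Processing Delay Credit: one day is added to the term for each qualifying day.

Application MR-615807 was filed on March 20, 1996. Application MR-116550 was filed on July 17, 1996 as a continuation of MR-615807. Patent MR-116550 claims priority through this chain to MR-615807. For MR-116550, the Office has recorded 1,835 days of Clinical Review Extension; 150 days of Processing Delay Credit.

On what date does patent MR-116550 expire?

Earliest priority filing: 20 March 1996.
Base term: 20 March 1996 + 25 years → 20 March 2021.
Clinical Review Extension: 1835 days claimed exceeds the 1428-day cap, so +1428 days → 15 February 2025.
Processing Delay Credit: +150 days → 15 July 2025.

2025-07-15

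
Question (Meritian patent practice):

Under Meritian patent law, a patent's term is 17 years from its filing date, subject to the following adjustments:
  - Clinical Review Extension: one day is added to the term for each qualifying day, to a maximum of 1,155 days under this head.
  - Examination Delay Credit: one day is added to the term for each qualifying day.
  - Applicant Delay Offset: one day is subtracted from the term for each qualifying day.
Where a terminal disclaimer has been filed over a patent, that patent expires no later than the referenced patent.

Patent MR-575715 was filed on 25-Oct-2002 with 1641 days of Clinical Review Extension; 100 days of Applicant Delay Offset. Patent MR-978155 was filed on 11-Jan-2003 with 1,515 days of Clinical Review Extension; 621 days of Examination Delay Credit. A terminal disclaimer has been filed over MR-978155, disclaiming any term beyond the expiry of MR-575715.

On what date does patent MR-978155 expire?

September 14, 2022

Natural term of MR-978155:
  Base: filing + 17 years → 11 January 2020.
  Clinical Review Extension: 1515 days claimed exceeds the 1155-day cap, so +1155 days → 11 March 2023.
  Examination Delay Credit: +621 days → 21 November 2024.
Expiry of referenced patent MR-575715:
  Base: filing + 17 years → 25 October 2019.
  Clinical Review Extension: 1641 days claimed exceeds the 1155-day cap, so +1155 days → 23 December 2022.
  Applicant Delay Offset: −100 days → 14 September 2022.
Terminal disclaimer: MR-978155 expires on the earlier of 21 November 2024 and 14 September 2022.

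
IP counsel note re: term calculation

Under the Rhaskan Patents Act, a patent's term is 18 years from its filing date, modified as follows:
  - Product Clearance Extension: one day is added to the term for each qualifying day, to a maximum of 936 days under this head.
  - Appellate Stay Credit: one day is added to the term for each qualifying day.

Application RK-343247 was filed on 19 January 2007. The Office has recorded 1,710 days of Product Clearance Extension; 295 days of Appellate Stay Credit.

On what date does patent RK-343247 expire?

2028-06-03

Base term: filing date + 18 years → 19 January 2025.
Product Clearance Extension: 1710 days claimed exceeds the 936-day cap, so +936 days → 13 August 2027.
Appellate Stay Credit: +295 days → 3 June 2028.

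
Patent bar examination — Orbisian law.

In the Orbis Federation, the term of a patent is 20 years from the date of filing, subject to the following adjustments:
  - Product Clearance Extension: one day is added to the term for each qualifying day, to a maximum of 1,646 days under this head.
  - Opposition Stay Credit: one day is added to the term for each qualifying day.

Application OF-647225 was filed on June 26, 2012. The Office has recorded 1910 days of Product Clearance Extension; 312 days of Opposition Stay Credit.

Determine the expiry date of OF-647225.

Base term: filing date + 20 years → 26 June 2032.
Product Clearance Extension: 1910 days claimed exceeds the 1646-day cap, so +1646 days → 28 December 2036.
Opposition Stay Credit: +312 days → 5 November 2037.

November 5, 2037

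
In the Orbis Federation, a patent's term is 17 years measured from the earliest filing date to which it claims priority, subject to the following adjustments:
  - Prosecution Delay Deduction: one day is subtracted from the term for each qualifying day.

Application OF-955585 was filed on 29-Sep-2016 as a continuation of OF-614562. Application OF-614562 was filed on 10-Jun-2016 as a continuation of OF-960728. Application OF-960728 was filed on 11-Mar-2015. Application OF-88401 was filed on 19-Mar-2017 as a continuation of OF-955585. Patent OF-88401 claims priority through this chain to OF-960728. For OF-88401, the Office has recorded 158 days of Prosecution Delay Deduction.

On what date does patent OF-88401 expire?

Earliest priority filing: 11 March 2015.
Base term: 11 March 2015 + 17 years → 11 March 2032.
Prosecution Delay Deduction: −158 days → 5 October 2031.

October 5, 2031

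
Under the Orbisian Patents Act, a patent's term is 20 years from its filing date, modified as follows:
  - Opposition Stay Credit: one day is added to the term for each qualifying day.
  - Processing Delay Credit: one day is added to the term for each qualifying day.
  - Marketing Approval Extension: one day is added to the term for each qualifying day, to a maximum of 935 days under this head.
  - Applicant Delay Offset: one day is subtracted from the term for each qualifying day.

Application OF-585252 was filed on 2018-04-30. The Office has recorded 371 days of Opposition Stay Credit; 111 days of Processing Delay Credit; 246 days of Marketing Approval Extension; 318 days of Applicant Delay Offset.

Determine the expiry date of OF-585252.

Base term: filing date + 20 years → 30 April 2038.
Opposition Stay Credit: +371 days → 6 May 2039.
Processing Delay Credit: +111 days → 25 August 2039.
Marketing Approval Extension: 246 days (within the 935-day cap) → +246 days → 27 April 2040.
Applicant Delay Offset: −318 days → 14 June 2039.

June 14, 2039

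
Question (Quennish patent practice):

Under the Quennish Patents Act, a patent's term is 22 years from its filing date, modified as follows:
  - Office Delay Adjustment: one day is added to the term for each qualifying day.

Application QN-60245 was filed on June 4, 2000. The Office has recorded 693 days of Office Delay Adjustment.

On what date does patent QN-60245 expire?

Base term: filing date + 22 years → 4 June 2022.
Office Delay Adjustment: +693 days → 27 April 2024.

April 27, 2024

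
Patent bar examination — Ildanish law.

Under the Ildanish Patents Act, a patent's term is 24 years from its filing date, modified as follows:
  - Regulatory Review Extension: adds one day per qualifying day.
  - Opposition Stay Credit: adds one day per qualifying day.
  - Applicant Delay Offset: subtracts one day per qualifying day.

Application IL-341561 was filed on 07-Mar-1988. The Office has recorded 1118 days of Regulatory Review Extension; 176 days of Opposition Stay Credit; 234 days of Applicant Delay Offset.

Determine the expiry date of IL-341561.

Base term: filing date + 24 years → 7 March 2012.
Regulatory Review Extension: +1118 days → 30 March 2015.
Opposition Stay Credit: +176 days → 22 September 2015.
Applicant Delay Offset: −234 days → 31 January 2015.

2015-01-31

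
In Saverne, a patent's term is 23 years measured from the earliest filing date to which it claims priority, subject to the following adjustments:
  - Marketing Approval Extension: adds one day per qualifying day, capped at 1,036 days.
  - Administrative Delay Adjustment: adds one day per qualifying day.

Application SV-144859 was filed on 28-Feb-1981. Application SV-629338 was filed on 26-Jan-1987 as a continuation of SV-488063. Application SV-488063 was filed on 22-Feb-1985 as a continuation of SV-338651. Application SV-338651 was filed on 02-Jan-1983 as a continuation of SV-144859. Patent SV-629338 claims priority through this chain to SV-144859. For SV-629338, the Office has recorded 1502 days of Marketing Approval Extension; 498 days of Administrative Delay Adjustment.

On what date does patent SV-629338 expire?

2008-05-11

Earliest priority filing: 28 February 1981.
Base term: 28 February 1981 + 23 years → 28 February 2004.
Marketing Approval Extension: 1502 days claimed exceeds the 1036-day cap, so +1036 days → 30 December 2006.
Administrative Delay Adjustment: +498 days → 11 May 2008.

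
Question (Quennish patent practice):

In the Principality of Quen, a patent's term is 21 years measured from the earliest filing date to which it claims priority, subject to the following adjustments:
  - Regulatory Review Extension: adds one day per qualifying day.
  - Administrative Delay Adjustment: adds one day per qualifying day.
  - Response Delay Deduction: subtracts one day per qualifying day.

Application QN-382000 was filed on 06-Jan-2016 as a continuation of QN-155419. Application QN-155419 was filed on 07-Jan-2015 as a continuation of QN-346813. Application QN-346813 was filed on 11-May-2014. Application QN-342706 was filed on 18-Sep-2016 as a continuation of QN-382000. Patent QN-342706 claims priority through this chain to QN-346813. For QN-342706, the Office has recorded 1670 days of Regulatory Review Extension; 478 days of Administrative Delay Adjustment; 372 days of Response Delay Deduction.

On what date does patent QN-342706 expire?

March 21, 2040

Earliest priority filing: 11 May 2014.
Base term: 11 May 2014 + 21 years → 11 May 2035.
Regulatory Review Extension: +1670 days → 6 December 2039.
Administrative Delay Adjustment: +478 days → 28 March 2041.
Response Delay Deduction: −372 days → 21 March 2040.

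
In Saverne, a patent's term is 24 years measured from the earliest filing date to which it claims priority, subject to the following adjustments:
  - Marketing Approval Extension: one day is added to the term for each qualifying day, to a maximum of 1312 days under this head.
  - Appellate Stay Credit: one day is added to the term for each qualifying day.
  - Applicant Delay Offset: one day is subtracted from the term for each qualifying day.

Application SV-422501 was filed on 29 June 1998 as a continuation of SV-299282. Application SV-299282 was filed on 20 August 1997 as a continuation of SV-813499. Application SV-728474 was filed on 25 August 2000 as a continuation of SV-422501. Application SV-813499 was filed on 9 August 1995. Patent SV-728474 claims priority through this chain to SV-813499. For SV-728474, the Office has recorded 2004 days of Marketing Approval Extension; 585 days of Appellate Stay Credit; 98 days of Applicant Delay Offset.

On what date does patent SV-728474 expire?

Earliest priority filing: 9 August 1995.
Base term: 9 August 1995 + 24 years → 9 August 2019.
Marketing Approval Extension: 2004 days claimed exceeds the 1312-day cap, so +1312 days → 13 March 2023.
Appellate Stay Credit: +585 days → 18 October 2024.
Applicant Delay Offset: −98 days → 12 July 2024.

2024-07-12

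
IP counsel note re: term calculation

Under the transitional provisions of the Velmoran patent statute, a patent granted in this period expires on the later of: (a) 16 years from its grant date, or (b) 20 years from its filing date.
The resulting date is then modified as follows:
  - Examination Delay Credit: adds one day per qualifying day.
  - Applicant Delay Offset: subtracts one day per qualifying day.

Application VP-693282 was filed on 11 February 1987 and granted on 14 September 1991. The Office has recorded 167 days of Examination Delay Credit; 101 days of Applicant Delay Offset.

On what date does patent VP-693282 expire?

(a) grant + 16 years → 14 September 2007.
(b) filing + 20 years → 11 February 2007.
Later of the two: 14 September 2007.
Examination Delay Credit: +167 days → 28 February 2008.
Applicant Delay Offset: −101 days → 19 November 2007.

2007-11-19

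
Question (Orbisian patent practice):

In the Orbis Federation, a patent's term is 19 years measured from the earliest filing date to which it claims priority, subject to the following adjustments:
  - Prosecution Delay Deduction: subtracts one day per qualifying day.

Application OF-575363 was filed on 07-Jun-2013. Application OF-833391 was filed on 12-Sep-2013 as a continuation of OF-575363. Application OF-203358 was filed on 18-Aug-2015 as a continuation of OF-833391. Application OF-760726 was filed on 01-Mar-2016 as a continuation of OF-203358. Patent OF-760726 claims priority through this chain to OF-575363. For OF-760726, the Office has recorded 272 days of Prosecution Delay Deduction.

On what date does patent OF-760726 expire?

2031-09-09

Earliest priority filing: 7 June 2013.
Base term: 7 June 2013 + 19 years → 7 June 2032.
Prosecution Delay Deduction: −272 days → 9 September 2031.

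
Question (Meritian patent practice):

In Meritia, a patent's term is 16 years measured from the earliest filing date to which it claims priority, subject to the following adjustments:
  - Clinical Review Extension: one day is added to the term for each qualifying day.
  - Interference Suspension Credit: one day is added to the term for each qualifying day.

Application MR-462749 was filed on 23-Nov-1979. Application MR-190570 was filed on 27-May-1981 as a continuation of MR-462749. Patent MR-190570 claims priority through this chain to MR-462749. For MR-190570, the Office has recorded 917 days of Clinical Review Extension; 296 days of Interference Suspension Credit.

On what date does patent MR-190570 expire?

Earliest priority filing: 23 November 1979.
Base term: 23 November 1979 + 16 years → 23 November 1995.
Clinical Review Extension: +917 days → 28 May 1998.
Interference Suspension Credit: +296 days → 20 March 1999.

1999-03-20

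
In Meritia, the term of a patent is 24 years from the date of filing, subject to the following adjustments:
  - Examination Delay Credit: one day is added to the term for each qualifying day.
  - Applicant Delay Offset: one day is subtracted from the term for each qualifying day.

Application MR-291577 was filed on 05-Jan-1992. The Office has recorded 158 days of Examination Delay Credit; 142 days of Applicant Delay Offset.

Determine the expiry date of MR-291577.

January 21, 2016

Base term: filing date + 24 years → 5 January 2016.
Examination Delay Credit: +158 days → 11 June 2016.
Applicant Delay Offset: −142 days → 21 January 2016.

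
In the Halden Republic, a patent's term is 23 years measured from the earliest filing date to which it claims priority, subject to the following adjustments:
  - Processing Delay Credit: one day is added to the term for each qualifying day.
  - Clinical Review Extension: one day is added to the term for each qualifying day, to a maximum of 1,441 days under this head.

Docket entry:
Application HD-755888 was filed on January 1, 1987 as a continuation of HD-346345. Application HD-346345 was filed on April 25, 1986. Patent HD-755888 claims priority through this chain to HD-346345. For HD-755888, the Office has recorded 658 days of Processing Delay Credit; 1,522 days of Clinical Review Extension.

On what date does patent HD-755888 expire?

January 23, 2015

Earliest priority filing: 25 April 1986.
Base term: 25 April 1986 + 23 years → 25 April 2009.
Processing Delay Credit: +658 days → 12 February 2011.
Clinical Review Extension: 1522 days claimed exceeds the 1441-day cap, so +1441 days → 23 January 2015.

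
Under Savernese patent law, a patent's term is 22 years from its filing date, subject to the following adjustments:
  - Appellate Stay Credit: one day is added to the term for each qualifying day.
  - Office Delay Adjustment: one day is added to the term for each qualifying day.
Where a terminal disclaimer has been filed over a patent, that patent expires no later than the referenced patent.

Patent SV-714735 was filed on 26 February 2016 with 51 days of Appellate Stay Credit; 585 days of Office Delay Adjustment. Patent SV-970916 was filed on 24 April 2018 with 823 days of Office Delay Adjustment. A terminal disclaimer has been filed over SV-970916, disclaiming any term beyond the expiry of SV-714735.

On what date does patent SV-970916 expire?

Natural term of SV-970916:
  Base: filing + 22 years → 24 April 2040.
  Office Delay Adjustment: +823 days → 26 July 2042.
Expiry of referenced patent SV-714735:
  Base: filing + 22 years → 26 February 2038.
  Appellate Stay Credit: +51 days → 18 April 2038.
  Office Delay Adjustment: +585 days → 24 November 2039.
Terminal disclaimer: SV-970916 expires on the earlier of 26 July 2042 and 24 November 2039.

2039-11-24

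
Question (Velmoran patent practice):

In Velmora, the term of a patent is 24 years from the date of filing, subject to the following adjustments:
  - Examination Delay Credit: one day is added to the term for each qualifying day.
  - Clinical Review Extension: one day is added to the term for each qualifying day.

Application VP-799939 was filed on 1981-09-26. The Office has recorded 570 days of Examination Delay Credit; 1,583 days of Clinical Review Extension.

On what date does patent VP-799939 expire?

August 19, 2011

Base term: filing date + 24 years → 26 September 2005.
Examination Delay Credit: +570 days → 19 April 2007.
Clinical Review Extension: +1583 days → 19 August 2011.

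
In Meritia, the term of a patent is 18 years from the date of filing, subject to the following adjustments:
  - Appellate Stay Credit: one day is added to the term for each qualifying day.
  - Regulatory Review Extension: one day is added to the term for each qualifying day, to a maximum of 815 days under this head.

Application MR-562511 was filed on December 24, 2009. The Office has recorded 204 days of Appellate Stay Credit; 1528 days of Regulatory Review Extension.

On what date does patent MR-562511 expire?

2030-10-08

Base term: filing date + 18 years → 24 December 2027.
Appellate Stay Credit: +204 days → 15 July 2028.
Regulatory Review Extension: 1528 days claimed exceeds the 815-day cap, so +815 days → 8 October 2030.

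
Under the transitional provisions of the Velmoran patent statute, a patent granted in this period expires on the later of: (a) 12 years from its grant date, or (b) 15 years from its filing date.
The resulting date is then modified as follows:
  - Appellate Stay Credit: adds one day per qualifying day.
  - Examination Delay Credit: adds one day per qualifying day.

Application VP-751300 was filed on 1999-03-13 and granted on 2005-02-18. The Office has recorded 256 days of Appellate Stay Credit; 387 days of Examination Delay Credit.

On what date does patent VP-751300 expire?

(a) grant + 12 years → 18 February 2017.
(b) filing + 15 years → 13 March 2014.
Later of the two: 18 February 2017.
Appellate Stay Credit: +256 days → 1 November 2017.
Examination Delay Credit: +387 days → 23 November 2018.

2018-11-23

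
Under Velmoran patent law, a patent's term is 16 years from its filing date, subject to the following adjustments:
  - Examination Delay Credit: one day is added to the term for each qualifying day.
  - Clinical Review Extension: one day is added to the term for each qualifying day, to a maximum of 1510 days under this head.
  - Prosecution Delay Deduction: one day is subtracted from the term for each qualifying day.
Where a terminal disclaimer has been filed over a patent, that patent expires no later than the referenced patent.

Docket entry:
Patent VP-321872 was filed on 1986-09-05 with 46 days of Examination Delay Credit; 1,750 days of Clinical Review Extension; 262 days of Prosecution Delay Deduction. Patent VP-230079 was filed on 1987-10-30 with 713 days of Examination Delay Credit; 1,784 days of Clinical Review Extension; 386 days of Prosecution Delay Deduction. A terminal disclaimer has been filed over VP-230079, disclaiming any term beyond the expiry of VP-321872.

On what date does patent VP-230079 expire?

2006-03-22

Natural term of VP-230079:
  Base: filing + 16 years → 30 October 2003.
  Examination Delay Credit: +713 days → 12 October 2005.
  Clinical Review Extension: 1784 days claimed exceeds the 1510-day cap, so +1510 days → 30 November 2009.
  Prosecution Delay Deduction: −386 days → 9 November 2008.
Expiry of referenced patent VP-321872:
  Base: filing + 16 years → 5 September 2002.
  Examination Delay Credit: +46 days → 21 October 2002.
  Clinical Review Extension: 1750 days claimed exceeds the 1510-day cap, so +1510 days → 9 December 2006.
  Prosecution Delay Deduction: −262 days → 22 March 2006.
Terminal disclaimer: VP-230079 expires on the earlier of 9 November 2008 and 22 March 2006.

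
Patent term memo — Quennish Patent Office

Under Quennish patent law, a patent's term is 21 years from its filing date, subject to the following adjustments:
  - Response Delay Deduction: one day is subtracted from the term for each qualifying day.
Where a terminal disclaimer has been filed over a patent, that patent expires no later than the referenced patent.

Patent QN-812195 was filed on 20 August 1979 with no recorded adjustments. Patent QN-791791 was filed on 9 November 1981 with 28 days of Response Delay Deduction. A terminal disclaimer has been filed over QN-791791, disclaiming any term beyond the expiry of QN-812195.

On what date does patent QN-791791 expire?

Natural term of QN-791791:
  Base: filing + 21 years → 9 November 2002.
  Response Delay Deduction: −28 days → 12 October 2002.
Expiry of referenced patent QN-812195:
  Base: filing + 21 years → 20 August 2000.
Terminal disclaimer: QN-791791 expires on the earlier of 12 October 2002 and 20 August 2000.

August 20, 2000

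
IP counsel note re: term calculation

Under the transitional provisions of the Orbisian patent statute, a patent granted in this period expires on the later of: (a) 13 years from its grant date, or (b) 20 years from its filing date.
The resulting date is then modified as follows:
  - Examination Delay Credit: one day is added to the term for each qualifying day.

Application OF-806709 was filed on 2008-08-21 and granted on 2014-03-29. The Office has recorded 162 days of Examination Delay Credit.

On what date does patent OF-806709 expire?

(a) grant + 13 years → 29 March 2027.
(b) filing + 20 years → 21 August 2028.
Later of the two: 21 August 2028.
Examination Delay Credit: +162 days → 30 January 2029.

2029-01-30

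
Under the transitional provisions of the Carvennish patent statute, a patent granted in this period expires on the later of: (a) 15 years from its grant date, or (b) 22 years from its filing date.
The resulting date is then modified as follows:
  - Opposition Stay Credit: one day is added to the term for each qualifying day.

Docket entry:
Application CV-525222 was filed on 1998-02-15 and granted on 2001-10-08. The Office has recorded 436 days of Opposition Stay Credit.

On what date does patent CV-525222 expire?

(a) grant + 15 years → 8 October 2016.
(b) filing + 22 years → 15 February 2020.
Later of the two: 15 February 2020.
Opposition Stay Credit: +436 days → 26 April 2021.

2021-04-26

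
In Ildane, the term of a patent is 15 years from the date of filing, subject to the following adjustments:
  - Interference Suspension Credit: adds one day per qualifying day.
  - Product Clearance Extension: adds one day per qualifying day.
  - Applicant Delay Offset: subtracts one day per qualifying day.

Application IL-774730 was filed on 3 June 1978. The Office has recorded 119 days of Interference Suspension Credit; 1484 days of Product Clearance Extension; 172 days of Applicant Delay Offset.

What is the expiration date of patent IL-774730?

Base term: filing date + 15 years → 3 June 1993.
Interference Suspension Credit: +119 days → 30 September 1993.
Product Clearance Extension: +1484 days → 23 October 1997.
Applicant Delay Offset: −172 days → 4 May 1997.

1997-05-04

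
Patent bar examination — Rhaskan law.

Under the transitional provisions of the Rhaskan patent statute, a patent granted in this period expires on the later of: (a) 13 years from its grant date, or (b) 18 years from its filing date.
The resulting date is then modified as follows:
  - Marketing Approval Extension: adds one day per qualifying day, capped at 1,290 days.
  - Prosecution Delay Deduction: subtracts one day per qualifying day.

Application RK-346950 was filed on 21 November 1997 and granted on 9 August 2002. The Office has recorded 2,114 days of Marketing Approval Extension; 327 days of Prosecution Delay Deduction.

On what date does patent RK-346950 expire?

July 11, 2018

(a) grant + 13 years → 9 August 2015.
(b) filing + 18 years → 21 November 2015.
Later of the two: 21 November 2015.
Marketing Approval Extension: 2114 days claimed exceeds the 1290-day cap, so +1290 days → 3 June 2019.
Prosecution Delay Deduction: −327 days → 11 July 2018.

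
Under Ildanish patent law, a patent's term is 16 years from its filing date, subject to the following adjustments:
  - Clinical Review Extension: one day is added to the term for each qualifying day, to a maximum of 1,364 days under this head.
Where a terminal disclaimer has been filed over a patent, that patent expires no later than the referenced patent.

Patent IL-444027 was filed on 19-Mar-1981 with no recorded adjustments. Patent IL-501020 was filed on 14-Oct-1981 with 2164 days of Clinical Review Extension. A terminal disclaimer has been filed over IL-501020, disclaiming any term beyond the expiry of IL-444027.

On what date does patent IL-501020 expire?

March 19, 1997

Natural term of IL-501020:
  Base: filing + 16 years → 14 October 1997.
  Clinical Review Extension: 2164 days claimed exceeds the 1364-day cap, so +1364 days → 9 July 2001.
Expiry of referenced patent IL-444027:
  Base: filing + 16 years → 19 March 1997.
Terminal disclaimer: IL-501020 expires on the earlier of 9 July 2001 and 19 March 1997.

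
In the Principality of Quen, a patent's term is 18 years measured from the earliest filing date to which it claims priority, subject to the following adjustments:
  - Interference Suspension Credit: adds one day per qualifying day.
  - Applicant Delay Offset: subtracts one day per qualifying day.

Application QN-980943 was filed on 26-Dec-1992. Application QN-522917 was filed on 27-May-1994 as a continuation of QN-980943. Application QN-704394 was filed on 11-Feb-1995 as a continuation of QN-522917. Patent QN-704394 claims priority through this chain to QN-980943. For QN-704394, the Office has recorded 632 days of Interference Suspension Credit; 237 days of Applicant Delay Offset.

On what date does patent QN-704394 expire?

Earliest priority filing: 26 December 1992.
Base term: 26 December 1992 + 18 years → 26 December 2010.
Interference Suspension Credit: +632 days → 18 September 2012.
Applicant Delay Offset: −237 days → 25 January 2012.

January 25, 2012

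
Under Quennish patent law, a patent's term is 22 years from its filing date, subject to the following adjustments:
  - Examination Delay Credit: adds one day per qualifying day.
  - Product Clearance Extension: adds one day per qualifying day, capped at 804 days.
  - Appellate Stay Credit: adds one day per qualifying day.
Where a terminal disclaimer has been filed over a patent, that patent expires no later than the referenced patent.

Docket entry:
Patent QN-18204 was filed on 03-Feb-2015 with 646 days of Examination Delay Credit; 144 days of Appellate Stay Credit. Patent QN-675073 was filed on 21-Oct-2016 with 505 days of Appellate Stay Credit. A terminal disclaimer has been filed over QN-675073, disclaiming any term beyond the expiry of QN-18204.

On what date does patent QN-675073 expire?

Natural term of QN-675073:
  Base: filing + 22 years → 21 October 2038.
  Appellate Stay Credit: +505 days → 9 March 2040.
Expiry of referenced patent QN-18204:
  Base: filing + 22 years → 3 February 2037.
  Examination Delay Credit: +646 days → 11 November 2038.
  Appellate Stay Credit: +144 days → 4 April 2039.
Terminal disclaimer: QN-675073 expires on the earlier of 9 March 2040 and 4 April 2039.

2039-04-04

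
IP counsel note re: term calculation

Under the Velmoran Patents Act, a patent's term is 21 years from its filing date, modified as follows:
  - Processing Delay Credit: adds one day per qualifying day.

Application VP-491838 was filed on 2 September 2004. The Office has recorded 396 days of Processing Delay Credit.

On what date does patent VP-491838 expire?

Base term: filing date + 21 years → 2 September 2025.
Processing Delay Credit: +396 days → 3 October 2026.

October 3, 2026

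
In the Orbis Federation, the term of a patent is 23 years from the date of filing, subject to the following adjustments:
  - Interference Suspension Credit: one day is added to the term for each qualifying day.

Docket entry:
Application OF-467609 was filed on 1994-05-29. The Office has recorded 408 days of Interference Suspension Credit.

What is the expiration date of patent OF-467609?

Base term: filing date + 23 years → 29 May 2017.
Interference Suspension Credit: +408 days → 11 July 2018.

July 11, 2018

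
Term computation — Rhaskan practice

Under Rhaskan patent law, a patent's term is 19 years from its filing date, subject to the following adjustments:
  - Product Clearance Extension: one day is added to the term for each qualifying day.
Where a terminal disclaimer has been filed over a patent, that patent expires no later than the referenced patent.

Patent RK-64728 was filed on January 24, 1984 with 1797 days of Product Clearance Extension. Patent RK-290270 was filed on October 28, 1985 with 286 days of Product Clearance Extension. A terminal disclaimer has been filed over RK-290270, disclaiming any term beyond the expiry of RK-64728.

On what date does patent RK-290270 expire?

Natural term of RK-290270:
  Base: filing + 19 years → 28 October 2004.
  Product Clearance Extension: +286 days → 10 August 2005.
Expiry of referenced patent RK-64728:
  Base: filing + 19 years → 24 January 2003.
  Product Clearance Extension: +1797 days → 26 December 2007.
Terminal disclaimer: RK-290270 expires on the earlier of 10 August 2005 and 26 December 2007.

2005-08-10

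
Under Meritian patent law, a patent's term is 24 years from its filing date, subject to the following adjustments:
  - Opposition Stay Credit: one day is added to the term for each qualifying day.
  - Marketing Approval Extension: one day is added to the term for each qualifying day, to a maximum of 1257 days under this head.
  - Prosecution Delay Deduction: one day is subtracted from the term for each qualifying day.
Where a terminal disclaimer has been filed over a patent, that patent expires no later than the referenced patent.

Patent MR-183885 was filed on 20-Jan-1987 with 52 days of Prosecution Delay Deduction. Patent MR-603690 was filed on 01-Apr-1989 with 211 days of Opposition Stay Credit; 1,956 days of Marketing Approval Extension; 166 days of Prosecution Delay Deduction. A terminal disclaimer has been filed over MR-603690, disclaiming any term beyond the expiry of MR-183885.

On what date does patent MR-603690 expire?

2010-11-29

Natural term of MR-603690:
  Base: filing + 24 years → 1 April 2013.
  Opposition Stay Credit: +211 days → 29 October 2013.
  Marketing Approval Extension: 1956 days claimed exceeds the 1257-day cap, so +1257 days → 8 April 2017.
  Prosecution Delay Deduction: −166 days → 24 October 2016.
Expiry of referenced patent MR-183885:
  Base: filing + 24 years → 20 January 2011.
  Prosecution Delay Deduction: −52 days → 29 November 2010.
Terminal disclaimer: MR-603690 expires on the earlier of 24 October 2016 and 29 November 2010.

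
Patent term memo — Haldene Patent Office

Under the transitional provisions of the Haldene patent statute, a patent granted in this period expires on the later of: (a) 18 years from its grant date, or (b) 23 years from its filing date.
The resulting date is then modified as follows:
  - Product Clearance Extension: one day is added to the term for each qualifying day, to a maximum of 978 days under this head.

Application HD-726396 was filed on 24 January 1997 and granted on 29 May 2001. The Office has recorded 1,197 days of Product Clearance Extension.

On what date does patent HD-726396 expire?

(a) grant + 18 years → 29 May 2019.
(b) filing + 23 years → 24 January 2020.
Later of the two: 24 January 2020.
Product Clearance Extension: 1197 days claimed exceeds the 978-day cap, so +978 days → 28 September 2022.

September 28, 2022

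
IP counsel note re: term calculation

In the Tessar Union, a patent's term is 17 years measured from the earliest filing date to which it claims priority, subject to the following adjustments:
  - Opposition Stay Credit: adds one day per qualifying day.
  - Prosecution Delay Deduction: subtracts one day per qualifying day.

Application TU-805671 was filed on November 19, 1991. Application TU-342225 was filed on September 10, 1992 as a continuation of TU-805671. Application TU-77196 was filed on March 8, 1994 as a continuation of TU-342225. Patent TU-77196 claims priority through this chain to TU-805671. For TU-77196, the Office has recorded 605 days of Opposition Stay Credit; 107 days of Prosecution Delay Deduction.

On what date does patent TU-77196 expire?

Earliest priority filing: 19 November 1991.
Base term: 19 November 1991 + 17 years → 19 November 2008.
Opposition Stay Credit: +605 days → 17 July 2010.
Prosecution Delay Deduction: −107 days → 1 April 2010.

2010-04-01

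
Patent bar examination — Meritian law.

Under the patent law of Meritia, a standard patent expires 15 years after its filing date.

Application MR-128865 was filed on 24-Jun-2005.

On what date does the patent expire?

2020-06-24

Filing date + 15 years → 24 June 2020.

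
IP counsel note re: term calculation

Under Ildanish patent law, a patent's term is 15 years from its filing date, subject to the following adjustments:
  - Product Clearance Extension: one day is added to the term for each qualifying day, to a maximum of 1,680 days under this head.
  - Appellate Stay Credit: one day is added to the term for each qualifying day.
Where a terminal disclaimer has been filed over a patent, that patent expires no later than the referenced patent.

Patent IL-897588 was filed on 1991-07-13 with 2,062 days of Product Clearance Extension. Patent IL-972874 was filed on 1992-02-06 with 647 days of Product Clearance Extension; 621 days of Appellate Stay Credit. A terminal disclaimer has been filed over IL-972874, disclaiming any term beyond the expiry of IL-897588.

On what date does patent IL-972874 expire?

Natural term of IL-972874:
  Base: filing + 15 years → 6 February 2007.
  Product Clearance Extension: 647 days (within the 1680-day cap) → +647 days → 14 November 2008.
  Appellate Stay Credit: +621 days → 28 July 2010.
Expiry of referenced patent IL-897588:
  Base: filing + 15 years → 13 July 2006.
  Product Clearance Extension: 2062 days claimed exceeds the 1680-day cap, so +1680 days → 17 February 2011.
Terminal disclaimer: IL-972874 expires on the earlier of 28 July 2010 and 17 February 2011.

2010-07-28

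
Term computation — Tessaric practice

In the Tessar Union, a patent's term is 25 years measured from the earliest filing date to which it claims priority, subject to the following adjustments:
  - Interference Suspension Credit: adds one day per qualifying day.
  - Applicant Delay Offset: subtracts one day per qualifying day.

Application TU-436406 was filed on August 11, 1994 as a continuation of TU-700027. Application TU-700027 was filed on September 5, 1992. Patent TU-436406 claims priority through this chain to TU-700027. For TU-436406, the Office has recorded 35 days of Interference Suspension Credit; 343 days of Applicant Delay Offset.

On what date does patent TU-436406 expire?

Earliest priority filing: 5 September 1992.
Base term: 5 September 1992 + 25 years → 5 September 2017.
Interference Suspension Credit: +35 days → 10 October 2017.
Applicant Delay Offset: −343 days → 1 November 2016.

November 1, 2016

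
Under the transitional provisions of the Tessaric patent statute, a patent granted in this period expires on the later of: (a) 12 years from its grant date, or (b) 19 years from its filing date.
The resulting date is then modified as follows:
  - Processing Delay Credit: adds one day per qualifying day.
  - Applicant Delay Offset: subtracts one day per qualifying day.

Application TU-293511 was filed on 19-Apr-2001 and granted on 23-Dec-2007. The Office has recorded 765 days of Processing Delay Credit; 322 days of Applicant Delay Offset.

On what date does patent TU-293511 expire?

2021-07-06

(a) grant + 12 years → 23 December 2019.
(b) filing + 19 years → 19 April 2020.
Later of the two: 19 April 2020.
Processing Delay Credit: +765 days → 24 May 2022.
Applicant Delay Offset: −322 days → 6 July 2021.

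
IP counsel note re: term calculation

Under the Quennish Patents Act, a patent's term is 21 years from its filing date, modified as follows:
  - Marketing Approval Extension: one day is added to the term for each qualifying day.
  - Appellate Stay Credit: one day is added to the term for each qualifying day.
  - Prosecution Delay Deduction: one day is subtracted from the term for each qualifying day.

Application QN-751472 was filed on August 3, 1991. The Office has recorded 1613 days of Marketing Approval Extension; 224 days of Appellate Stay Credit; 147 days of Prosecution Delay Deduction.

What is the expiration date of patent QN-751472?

2017-03-20

Base term: filing date + 21 years → 3 August 2012.
Marketing Approval Extension: +1613 days → 2 January 2017.
Appellate Stay Credit: +224 days → 14 August 2017.
Prosecution Delay Deduction: −147 days → 20 March 2017.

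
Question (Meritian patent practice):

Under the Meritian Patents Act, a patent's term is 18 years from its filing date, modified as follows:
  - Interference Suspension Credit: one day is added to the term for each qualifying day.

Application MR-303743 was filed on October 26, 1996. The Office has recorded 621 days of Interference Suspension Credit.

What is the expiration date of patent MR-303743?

Base term: filing date + 18 years → 26 October 2014.
Interference Suspension Credit: +621 days → 8 July 2016.

July 8, 2016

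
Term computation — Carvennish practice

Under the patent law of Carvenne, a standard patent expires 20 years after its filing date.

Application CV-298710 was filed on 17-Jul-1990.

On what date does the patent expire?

2010-07-17

Filing date + 20 years → 17 July 2010.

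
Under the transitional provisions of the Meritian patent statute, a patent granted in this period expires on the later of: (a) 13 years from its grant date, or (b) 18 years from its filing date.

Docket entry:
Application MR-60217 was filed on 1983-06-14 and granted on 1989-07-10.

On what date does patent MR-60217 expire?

(a) grant + 13 years → 10 July 2002.
(b) filing + 18 years → 14 June 2001.
Later of the two: 10 July 2002.

2002-07-10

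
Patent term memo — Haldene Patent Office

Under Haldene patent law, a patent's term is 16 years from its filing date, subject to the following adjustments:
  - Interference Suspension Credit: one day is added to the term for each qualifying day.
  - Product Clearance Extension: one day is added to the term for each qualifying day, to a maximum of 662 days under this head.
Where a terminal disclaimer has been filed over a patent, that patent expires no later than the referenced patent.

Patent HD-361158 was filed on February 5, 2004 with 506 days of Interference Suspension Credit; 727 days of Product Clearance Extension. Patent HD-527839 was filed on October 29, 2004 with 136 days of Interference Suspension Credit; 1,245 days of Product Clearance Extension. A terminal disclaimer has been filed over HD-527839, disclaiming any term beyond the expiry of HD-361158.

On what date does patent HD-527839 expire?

Natural term of HD-527839:
  Base: filing + 16 years → 29 October 2020.
  Interference Suspension Credit: +136 days → 14 March 2021.
  Product Clearance Extension: 1245 days claimed exceeds the 662-day cap, so +662 days → 5 January 2023.
Expiry of referenced patent HD-361158:
  Base: filing + 16 years → 5 February 2020.
  Interference Suspension Credit: +506 days → 25 June 2021.
  Product Clearance Extension: 727 days claimed exceeds the 662-day cap, so +662 days → 18 April 2023.
Terminal disclaimer: HD-527839 expires on the earlier of 5 January 2023 and 18 April 2023.

2023-01-05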